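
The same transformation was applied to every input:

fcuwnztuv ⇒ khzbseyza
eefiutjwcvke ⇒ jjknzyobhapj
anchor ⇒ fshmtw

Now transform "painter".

ufnsyjw

Each output is the input with this applied: shift every letter 5 places forward in the alphabet (wrapping around).
For "painter" the result is "ufnsyjw".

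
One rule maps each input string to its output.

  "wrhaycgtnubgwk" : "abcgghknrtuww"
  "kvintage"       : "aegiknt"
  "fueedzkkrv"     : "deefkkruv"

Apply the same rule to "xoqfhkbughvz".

The pattern: sort the characters into alphabetical order, then delete the last character.
Applying both steps to "xoqfhkbughvz": "bfghhkoquvxz", then "bfghhkoquvx".
(Check on "wrhaycgtnubgwk": → "abcgghknrtuwwy" → "abcgghknrtuww" ✓)

bfghhkoquvx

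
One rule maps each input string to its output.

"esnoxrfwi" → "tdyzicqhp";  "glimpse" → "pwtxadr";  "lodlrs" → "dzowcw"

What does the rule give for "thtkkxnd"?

osevviye

Looking at the pairs, the operation is to swap the first and last characters, then shift every letter 11 places forward in the alphabet (wrapping around).
On "thtkkxnd": the first step gives "dhtkkxnt", and the second then gives "osevviye".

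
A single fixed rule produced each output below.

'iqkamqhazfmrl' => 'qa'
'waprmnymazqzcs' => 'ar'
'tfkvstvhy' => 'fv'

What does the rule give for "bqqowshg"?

qo

The rule is to keep every other character starting from the second (positions 2nd, 4th, 6th, ...), then keep only the first 2 characters.
On "bqqowshg": the first step gives "qosg", and the second then gives "qo".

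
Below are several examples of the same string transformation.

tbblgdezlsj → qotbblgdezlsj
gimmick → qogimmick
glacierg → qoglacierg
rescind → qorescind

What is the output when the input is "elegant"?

qoelegant

In each case the input is transformed by: prepend "qo".
For "elegant" the result is "qoelegant".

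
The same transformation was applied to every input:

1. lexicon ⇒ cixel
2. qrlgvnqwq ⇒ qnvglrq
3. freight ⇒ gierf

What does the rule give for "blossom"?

Rule — reverse the string, then delete the first 2 characters.
Applying that to "blossom" gives "ssolb".

ssolb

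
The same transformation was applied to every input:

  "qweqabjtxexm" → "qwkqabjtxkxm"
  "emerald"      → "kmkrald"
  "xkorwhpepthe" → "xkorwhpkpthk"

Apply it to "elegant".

In each case the input is transformed by: replace every "e" with "k".
Applying that to "elegant" gives "klkgant".

klkgant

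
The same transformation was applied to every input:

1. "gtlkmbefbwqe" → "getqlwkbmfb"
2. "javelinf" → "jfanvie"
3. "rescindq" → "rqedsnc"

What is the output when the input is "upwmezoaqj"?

Each output is the input with this applied: take characters alternately from the front and the back (1st, last, 2nd, 2nd-last, ...), then delete the last character.
"upwmezoaqj" → "ujpqwamoez" → "ujpqwamoe".

ujpqwamoe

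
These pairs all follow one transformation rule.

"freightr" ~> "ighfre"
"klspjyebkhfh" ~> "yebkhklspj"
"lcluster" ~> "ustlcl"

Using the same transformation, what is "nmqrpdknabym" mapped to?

What's happening: delete the last 2 characters, then swap the front and back halves of the string.
"nmqrpdknabym" → "nmqrpdknab" → "dknabnmqrp".

dknabnmqrp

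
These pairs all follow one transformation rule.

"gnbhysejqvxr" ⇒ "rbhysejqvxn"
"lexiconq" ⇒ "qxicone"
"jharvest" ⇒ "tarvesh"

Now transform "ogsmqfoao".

osmqfoag

What's happening: delete the first character, then swap the first and last characters.
Doing the same to "ogsmqfoao": "osmqfoag".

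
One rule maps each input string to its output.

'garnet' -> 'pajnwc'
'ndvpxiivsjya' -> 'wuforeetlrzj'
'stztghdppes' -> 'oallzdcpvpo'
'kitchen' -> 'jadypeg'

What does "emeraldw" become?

szhwnaia

The rule is to reverse the string, then shift every letter 4 places backward in the alphabet (wrapping around).
"emeraldw" → "wdlareme" → "szhwnaia".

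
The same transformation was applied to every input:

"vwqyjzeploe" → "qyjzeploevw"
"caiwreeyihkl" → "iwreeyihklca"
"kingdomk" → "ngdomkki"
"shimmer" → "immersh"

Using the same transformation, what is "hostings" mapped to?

Each output is the input with this applied: move the first 2 characters to the end (rotate left by 2).
"hostings" → "stingsho".

stingsho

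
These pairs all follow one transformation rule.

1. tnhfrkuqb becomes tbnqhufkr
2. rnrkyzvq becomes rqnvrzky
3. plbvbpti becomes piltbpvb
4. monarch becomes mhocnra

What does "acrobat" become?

atcarbo

Each output is the input with this applied: take characters alternately from the front and the back (1st, last, 2nd, 2nd-last, ...).
Applying that to "acrobat" gives "atcarbo".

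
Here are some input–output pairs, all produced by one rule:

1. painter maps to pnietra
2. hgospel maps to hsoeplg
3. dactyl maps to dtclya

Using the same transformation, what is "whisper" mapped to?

The transformation: swap each adjacent pair of characters (1↔2, 3↔4, ...), then move the first character to the end.
Applying both steps to "whisper": "hwsiepr", then "wsieprh".

wsieprh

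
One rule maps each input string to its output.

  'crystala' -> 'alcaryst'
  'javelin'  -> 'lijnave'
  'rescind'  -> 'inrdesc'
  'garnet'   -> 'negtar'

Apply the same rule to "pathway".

wapyath

Rule — swap the first and last characters, then move the last 3 characters to the front (rotate right by 3).
"pathway" → "yathwap" → "wapyath".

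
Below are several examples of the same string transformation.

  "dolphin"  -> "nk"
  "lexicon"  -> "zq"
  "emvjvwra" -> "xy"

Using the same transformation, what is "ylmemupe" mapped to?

ow

The pattern: shift every letter 2 places forward in the alphabet (wrapping around), then keep one character in every 3, starting at position 3 (positions 3rd, 6th, 9th, ...).
"ylmemupe" → "anogowrg" → "ow".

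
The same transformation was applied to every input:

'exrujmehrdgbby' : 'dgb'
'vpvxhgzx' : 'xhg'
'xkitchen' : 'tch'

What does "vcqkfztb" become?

kfz

What's happening: delete the last 2 characters, then keep only the last 3 characters.
So "vcqkfztb" becomes "kfz".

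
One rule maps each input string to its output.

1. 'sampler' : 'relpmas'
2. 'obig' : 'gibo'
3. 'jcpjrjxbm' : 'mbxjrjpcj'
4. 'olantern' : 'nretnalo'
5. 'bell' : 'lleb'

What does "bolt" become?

tlob

Rule — reverse the string.
Doing the same to "bolt": "tlob".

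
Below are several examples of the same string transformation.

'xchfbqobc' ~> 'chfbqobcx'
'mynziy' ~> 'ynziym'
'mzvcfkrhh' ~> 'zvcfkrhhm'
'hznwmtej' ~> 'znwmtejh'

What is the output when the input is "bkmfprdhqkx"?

The pattern: move the first character to the end.
"bkmfprdhqkx" → "kmfprdhqkxb".

kmfprdhqkxb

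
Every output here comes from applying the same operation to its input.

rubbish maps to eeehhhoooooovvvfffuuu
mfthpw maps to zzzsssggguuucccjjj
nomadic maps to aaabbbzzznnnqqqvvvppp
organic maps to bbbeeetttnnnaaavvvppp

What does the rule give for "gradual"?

ttteeennnqqqhhhnnnyyy

The rule is to repeat every character 3 times, then shift every letter 13 places forward in the alphabet (wrapping around) — i.e. ROT13.
Starting from "gradual": after the first operation, "gggrrraaaddduuuaaalll"; after the second, "ttteeennnqqqhhhnnnyyy".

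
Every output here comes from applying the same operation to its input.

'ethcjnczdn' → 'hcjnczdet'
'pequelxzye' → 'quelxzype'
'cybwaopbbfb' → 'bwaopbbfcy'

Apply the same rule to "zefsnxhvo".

In each case the input is transformed by: delete the last character, then move the first 2 characters to the end (rotate left by 2).
"zefsnxhvo" → "zefsnxhv" → "fsnxhvze".

fsnxhvze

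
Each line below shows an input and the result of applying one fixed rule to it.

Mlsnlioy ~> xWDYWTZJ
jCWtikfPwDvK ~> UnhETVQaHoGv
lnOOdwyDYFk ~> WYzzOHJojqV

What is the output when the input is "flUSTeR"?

QWfdePc

In each case the input is transformed by: flip the case of every letter, then shift every letter 11 places forward in the alphabet (wrapping around).
"flUSTeR" → "FLustEr" → "QWfdePc".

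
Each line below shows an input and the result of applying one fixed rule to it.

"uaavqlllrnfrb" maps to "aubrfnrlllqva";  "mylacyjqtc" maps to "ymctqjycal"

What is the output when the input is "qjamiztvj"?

The transformation: reverse the string, then move the last 2 characters to the front (rotate right by 2).
For "qjamiztvj", step one produces "jvtzimajq"; step two turns that into "jqjvtzima".

jqjvtzima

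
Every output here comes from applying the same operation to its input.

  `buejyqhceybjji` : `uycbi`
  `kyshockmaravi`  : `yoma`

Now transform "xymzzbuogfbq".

yzob

In each case the input is transformed by: keep one character in every 3, starting at position 2 (positions 2nd, 5th, 8th, ...).
"xymzzbuogfbq" → "yzob".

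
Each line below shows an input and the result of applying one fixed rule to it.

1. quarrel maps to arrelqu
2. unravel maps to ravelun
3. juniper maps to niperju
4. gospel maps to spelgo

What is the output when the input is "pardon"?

Each output is the input with this applied: move the first 2 characters to the end (rotate left by 2).
So "pardon" becomes "rdonpa".

rdonpa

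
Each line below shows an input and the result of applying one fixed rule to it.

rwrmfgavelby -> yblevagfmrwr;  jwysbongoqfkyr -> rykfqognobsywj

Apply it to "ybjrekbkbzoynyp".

The rule is to reverse the string.
So "ybjrekbkbzoynyp" becomes "pynyozbkbkerjby".

pynyozbkbkerjby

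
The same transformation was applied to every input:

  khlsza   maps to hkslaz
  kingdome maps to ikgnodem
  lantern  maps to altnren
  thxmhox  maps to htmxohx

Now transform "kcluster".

The rule is to swap each adjacent pair of characters (1↔2, 3↔4, ...).
For "kcluster" the result is "ckultsre".

ckultsre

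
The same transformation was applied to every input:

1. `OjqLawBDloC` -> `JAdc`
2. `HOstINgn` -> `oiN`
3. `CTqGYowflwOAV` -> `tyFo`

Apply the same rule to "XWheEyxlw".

weL

The pattern: keep one character in every 3, starting at position 2 (positions 2nd, 5th, 8th, ...), then flip the case of every letter.
So "XWheEyxlw" becomes "weL".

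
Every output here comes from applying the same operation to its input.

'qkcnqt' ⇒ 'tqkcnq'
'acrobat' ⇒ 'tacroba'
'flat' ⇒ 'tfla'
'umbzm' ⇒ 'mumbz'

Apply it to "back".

kbac

Looking at the pairs, the operation is to move the last character to the front.
Applying that to "back" gives "kbac".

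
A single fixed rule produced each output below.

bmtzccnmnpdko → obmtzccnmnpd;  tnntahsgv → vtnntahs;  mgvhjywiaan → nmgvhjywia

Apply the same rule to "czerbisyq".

In each case the input is transformed by: move the last character to the front, then delete the last character.
For "czerbisyq", step one produces "qczerbisy"; step two turns that into "qczerbis".

qczerbis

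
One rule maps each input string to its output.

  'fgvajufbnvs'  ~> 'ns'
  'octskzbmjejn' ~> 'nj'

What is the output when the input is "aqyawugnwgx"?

In each case the input is transformed by: swap each adjacent pair of characters (1↔2, 3↔4, ...), then keep only the last 2 characters.
So "aqyawugnwgx" becomes "wx".

wx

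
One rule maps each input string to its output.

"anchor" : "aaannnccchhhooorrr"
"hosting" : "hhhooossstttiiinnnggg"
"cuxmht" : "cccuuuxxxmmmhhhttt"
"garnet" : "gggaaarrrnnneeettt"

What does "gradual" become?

gggrrraaaddduuuaaalll

The pattern: repeat every character 3 times.
So "gradual" becomes "gggrrraaaddduuuaaalll".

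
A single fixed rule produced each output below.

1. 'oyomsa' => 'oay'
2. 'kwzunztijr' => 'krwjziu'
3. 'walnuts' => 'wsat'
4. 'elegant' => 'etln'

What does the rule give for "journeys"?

Looking at the pairs, the operation is to take characters alternately from the front and the back (1st, last, 2nd, 2nd-last, ...), then delete the last 3 characters.
"journeys" → "jsoyuern" → "jsoyu".

jsoyu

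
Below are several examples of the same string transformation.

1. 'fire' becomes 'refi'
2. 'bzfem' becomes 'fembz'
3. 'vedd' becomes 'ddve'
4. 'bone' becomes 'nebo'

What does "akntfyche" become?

Each output is the input with this applied: move the first 2 characters to the end (rotate left by 2).
So "akntfyche" becomes "ntfycheak".

ntfycheak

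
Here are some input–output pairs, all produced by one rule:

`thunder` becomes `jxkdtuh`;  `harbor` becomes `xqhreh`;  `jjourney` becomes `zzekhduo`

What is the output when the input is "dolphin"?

tebfxyd

Looking at the pairs, the operation is to shift every letter 10 places backward in the alphabet (wrapping around).
Doing the same to "dolphin": "tebfxyd".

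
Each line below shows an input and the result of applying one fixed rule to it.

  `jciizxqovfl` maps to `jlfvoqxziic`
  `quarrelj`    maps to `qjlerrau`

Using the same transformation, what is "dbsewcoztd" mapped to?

ddtzocwesb

Looking at the pairs, the operation is to move the first character to the end, then reverse the string.
Working it through for "dbsewcoztd": intermediate "bsewcoztdd", final "ddtzocwesb".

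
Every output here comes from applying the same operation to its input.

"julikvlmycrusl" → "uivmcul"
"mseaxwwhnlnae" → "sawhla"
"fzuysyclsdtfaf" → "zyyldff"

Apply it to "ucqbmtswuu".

cbtwu

Each output is the input with this applied: keep every other character starting from the second (positions 2nd, 4th, 6th, ...).
On "ucqbmtswuu" that produces "cbtwu".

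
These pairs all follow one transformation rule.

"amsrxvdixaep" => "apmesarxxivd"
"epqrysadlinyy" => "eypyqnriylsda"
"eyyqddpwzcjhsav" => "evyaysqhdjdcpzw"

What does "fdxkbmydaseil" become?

The transformation: take characters alternately from the front and the back (1st, last, 2nd, 2nd-last, ...).
Doing the same to "fdxkbmydaseil": "fldixeksbamdy".

fldixeksbamdy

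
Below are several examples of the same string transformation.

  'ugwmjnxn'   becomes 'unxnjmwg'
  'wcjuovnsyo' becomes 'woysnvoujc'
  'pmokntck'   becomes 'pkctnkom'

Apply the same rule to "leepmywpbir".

The pattern: reverse the string, then move the last character to the front.
For "leepmywpbir" the result is "lribpwympee".
(Check on "ugwmjnxn": → "nxnjmwgu" → "unxnjmwg" ✓)

lribpwympee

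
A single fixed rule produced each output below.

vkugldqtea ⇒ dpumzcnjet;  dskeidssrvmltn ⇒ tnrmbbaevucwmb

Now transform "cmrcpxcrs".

The pattern: move the first 2 characters to the end (rotate left by 2), then shift every letter 9 places forward in the alphabet (wrapping around).
"cmrcpxcrs" → "alyglablv".

alyglablv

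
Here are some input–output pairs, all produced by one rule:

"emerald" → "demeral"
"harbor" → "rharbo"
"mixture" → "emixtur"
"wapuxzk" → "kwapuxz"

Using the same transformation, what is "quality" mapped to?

The rule is to move the last character to the front.
For "quality" the result is "yqualit".

yqualit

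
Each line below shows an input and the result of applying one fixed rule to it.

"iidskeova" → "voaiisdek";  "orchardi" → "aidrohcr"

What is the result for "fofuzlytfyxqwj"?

xjwofuflztyyfq

The transformation: swap each adjacent pair of characters (1↔2, 3↔4, ...), then move the last 3 characters to the front (rotate right by 3).
Starting from "fofuzlytfyxqwj": after the first operation, "ofuflztyyfqxjw"; after the second, "xjwofuflztyyfq".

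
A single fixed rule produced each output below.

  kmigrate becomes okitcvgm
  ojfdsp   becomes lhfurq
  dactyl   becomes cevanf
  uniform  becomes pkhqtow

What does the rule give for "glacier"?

ncekgti

Looking at the pairs, the operation is to move the first character to the end, then shift every letter 2 places forward in the alphabet (wrapping around).
Applying both steps to "glacier": "lacierg", then "ncekgti".
(Check on "dactyl": → "actyld" → "cevanf" ✓)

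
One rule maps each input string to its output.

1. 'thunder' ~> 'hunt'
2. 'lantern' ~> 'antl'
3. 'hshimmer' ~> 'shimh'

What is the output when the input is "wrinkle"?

rinw

Looking at the pairs, the operation is to delete the last 3 characters, then move the first character to the end.
"wrinkle" → "wrin" → "rinw".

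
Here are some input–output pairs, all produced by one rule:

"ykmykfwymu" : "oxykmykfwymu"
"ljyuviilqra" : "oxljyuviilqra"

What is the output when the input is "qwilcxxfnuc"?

oxqwilcxxfnuc

What's happening: prepend "ox".
On "qwilcxxfnuc" that produces "oxqwilcxxfnuc".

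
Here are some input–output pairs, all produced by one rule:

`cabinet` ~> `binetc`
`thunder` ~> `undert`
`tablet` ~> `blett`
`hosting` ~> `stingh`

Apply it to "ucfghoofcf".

The rule is to move the first character to the end, then delete the first character.
"ucfghoofcf" → "cfghoofcfu" → "fghoofcfu".
(Check on "tablet": → "ablett" → "blett" ✓)

fghoofcfu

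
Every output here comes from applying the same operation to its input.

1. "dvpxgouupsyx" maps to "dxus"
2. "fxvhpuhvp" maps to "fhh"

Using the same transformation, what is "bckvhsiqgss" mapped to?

bvis

What's happening: keep one character in every 3, starting at position 1 (positions 1st, 4th, 7th, ...).
Doing the same to "bckvhsiqgss": "bvis".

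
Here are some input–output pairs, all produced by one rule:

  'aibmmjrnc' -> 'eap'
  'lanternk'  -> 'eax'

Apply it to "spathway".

jnl

Looking at the pairs, the operation is to shift every letter 13 places forward in the alphabet (wrapping around) — i.e. ROT13, then keep only the last 3 characters.
"spathway" → "fcngujnl" → "jnl".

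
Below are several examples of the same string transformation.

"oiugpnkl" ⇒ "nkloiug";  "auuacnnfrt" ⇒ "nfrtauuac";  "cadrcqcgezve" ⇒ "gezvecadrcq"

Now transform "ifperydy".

ydyifpe

The transformation: swap the front and back halves of the string, then delete the first character.
Applying both steps to "ifperydy": "rydyifpe", then "ydyifpe".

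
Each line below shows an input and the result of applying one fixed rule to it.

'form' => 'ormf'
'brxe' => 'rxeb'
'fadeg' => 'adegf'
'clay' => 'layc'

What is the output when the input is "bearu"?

earub

In each case the input is transformed by: move the first character to the end.
Doing the same to "bearu": "earub".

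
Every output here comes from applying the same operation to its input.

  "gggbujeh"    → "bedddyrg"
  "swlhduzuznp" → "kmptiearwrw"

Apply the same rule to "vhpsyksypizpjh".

gesempvhpvmfwm

The rule is to move the last 2 characters to the front (rotate right by 2), then shift every letter 3 places backward in the alphabet (wrapping around).
Doing the same to "vhpsyksypizpjh": "gesempvhpvmfwm".
(Check on "gggbujeh": → "ehgggbuj" → "bedddyrg" ✓)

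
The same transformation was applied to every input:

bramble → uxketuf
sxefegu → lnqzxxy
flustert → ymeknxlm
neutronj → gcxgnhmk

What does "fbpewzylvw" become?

What's happening: shift every letter 7 places backward in the alphabet (wrapping around), then take characters alternately from the front and the back (1st, last, 2nd, 2nd-last, ...).
Applying both steps to "fbpewzylvw": "yuixpsreop", then "ypuoiexrps".

ypuoiexrps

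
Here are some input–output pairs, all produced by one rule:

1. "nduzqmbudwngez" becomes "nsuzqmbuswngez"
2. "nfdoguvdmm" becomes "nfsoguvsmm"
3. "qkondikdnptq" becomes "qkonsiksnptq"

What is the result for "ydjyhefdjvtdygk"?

In each case the input is transformed by: replace every "d" with "s".
For "ydjyhefdjvtdygk" the result is "ysjyhefsjvtsygk".

ysjyhefsjvtsygk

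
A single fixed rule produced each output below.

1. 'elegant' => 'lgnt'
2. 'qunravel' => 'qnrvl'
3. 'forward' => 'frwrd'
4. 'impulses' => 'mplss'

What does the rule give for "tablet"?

What's happening: remove every vowel.
So "tablet" becomes "tblt".

tblt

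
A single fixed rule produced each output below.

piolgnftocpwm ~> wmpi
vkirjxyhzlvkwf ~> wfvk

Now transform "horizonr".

nrho

Rule — move the last 2 characters to the front (rotate right by 2), then keep only the first 4 characters.
Starting from "horizonr": after the first operation, "nrhorizo"; after the second, "nrho".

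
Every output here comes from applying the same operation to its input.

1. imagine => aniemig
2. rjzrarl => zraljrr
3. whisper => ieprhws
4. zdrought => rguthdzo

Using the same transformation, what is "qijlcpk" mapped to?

jpckiql

The pattern: swap each adjacent pair of characters (1↔2, 3↔4, ...), then move the first 3 characters to the end (rotate left by 3).
Applying that to "qijlcpk" gives "jpckiql".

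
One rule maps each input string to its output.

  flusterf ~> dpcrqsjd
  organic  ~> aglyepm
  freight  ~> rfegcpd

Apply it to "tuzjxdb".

In each case the input is transformed by: reverse the string, then shift every letter 2 places backward in the alphabet (wrapping around).
Applying both steps to "tuzjxdb": "bdxjzut", then "zbvhxsr".

zbvhxsr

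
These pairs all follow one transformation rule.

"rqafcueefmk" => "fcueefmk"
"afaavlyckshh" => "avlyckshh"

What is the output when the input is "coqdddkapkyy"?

dddkapkyy

Looking at the pairs, the operation is to delete the first 3 characters.
"coqdddkapkyy" → "dddkapkyy".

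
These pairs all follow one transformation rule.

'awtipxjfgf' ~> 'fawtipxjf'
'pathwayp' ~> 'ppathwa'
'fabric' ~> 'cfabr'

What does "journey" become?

yjourn

Looking at the pairs, the operation is to move the last character to the front, then delete the last character.
Working it through for "journey": intermediate "yjourne", final "yjourn".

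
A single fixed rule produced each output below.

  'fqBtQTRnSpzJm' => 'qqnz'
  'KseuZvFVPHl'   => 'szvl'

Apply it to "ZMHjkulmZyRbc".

mkmr

The pattern: keep one character in every 3, starting at position 2 (positions 2nd, 5th, 8th, ...), then convert every letter to lowercase.
On "ZMHjkulmZyRbc": the first step gives "MkmR", and the second then gives "mkmr".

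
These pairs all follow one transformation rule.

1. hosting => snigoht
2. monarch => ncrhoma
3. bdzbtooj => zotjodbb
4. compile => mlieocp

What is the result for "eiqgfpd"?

Rule — swap each adjacent pair of characters (1↔2, 3↔4, ...), then move the first 3 characters to the end (rotate left by 3).
Starting from "eiqgfpd": after the first operation, "iegqpfd"; after the second, "qpfdieg".

qpfdieg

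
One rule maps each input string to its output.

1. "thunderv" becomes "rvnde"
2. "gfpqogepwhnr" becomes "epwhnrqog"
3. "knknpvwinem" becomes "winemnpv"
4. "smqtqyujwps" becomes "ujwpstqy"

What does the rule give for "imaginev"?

Rule — delete the first 3 characters, then move the first 3 characters to the end (rotate left by 3).
Working it through for "imaginev": intermediate "ginev", final "evgin".
(Check on "knknpvwinem": → "npvwinem" → "winemnpv" ✓)

evgin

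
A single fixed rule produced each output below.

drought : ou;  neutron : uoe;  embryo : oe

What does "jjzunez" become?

ue

Each output is the input with this applied: move the first 2 characters to the end (rotate left by 2), then keep only the vowels.
Applying that to "jjzunez" gives "ue".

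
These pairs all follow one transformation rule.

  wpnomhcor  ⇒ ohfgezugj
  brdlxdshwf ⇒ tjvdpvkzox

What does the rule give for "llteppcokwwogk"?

Looking at the pairs, the operation is to shift every letter 8 places backward in the alphabet (wrapping around).
"llteppcokwwogk" → "ddlwhhugcoogyc".

ddlwhhugcoogyc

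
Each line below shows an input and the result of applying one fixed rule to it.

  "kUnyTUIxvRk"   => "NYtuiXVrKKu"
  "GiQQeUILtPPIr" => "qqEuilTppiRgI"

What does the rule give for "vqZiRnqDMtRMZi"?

zIrNQdmTrmzIVQ

Looking at the pairs, the operation is to move the first 2 characters to the end (rotate left by 2), then flip the case of every letter.
For "vqZiRnqDMtRMZi", step one produces "ZiRnqDMtRMZivq"; step two turns that into "zIrNQdmTrmzIVQ".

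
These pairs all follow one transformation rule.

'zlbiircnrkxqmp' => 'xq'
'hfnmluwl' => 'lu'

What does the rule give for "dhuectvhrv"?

Looking at the pairs, the operation is to move the last 2 characters to the front (rotate right by 2), then keep only the last 2 characters.
"dhuectvhrv" → "rvdhuectvh" → "vh".

vh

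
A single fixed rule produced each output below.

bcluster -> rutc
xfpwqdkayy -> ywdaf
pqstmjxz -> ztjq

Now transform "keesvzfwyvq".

The pattern: keep every other character starting from the second (positions 2nd, 4th, 6th, ...), then swap the first and last characters.
On "keesvzfwyvq": the first step gives "eszwv", and the second then gives "vszwe".

vszwe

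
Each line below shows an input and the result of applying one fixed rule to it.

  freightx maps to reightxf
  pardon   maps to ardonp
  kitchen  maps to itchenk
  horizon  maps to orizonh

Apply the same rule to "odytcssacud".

dytcssacudo

The pattern: move the first character to the end.
So "odytcssacud" becomes "dytcssacudo".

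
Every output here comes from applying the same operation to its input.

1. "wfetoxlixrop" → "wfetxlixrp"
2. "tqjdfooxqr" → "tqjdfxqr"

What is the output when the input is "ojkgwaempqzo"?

jkgwaempqz

In each case the input is transformed by: remove every "o".
On "ojkgwaempqzo" that produces "jkgwaempqz".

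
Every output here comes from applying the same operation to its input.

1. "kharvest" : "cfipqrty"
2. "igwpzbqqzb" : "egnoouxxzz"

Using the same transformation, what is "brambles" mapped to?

The rule is to shift every letter 2 places backward in the alphabet (wrapping around), then sort the characters into alphabetical order.
Starting from "brambles": after the first operation, "zpykzjcq"; after the second, "cjkpqyzz".

cjkpqyzz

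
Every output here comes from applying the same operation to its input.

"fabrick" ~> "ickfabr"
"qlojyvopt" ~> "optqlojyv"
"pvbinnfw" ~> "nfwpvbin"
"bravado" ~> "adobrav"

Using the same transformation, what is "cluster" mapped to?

terclus

Looking at the pairs, the operation is to move the last 3 characters to the front (rotate right by 3).
Applying that to "cluster" gives "terclus".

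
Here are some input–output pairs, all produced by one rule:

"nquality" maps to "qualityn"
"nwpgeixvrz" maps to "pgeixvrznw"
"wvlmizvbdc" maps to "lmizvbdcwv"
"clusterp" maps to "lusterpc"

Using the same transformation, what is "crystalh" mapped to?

What's happening: swap the front and back halves of the string, then move the last 3 characters to the front (rotate right by 3).
Starting from "crystalh": after the first operation, "talhcrys"; after the second, "rystalhc".

rystalhc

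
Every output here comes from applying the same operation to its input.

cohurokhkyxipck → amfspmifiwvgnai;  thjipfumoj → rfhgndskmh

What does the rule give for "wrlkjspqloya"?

upjihqnojmwy

Rule — shift every letter 2 places backward in the alphabet (wrapping around).
Applying that to "wrlkjspqloya" gives "upjihqnojmwy".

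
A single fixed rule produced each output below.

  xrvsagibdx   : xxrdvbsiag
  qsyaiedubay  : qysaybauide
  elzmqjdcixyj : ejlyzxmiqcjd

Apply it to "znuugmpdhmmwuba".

The transformation: take characters alternately from the front and the back (1st, last, 2nd, 2nd-last, ...).
For "znuugmpdhmmwuba" the result is "zanbuuuwgmmmphd".

zanbuuuwgmmmphd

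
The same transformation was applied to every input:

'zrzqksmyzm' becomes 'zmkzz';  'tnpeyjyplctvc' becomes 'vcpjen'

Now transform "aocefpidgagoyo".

Each output is the input with this applied: reverse the string, then keep every other character starting from the second (positions 2nd, 4th, 6th, ...).
For "aocefpidgagoyo", step one produces "oyogagdipfecoa"; step two turns that into "yggifca".

yggifca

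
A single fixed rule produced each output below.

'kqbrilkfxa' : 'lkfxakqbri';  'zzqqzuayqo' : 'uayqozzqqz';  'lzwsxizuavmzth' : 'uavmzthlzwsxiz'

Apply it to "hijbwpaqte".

paqtehijbw

The pattern: swap the front and back halves of the string.
Doing the same to "hijbwpaqte": "paqtehijbw".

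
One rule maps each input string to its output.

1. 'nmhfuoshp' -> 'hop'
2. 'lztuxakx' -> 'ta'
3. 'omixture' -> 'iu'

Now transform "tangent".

Rule — keep one character in every 3, starting at position 3 (positions 3rd, 6th, 9th, ...).
Doing the same to "tangent": "nn".

nn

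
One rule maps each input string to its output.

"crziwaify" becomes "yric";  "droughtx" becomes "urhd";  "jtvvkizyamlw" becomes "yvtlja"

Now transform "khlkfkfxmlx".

Looking at the pairs, the operation is to sort the characters into reverse alphabetical order, then keep every other character starting from the second (positions 2nd, 4th, 6th, ...).
Applying both steps to "khlkfkfxmlx": "xxmllkkkhff", then "xlkkf".

xlkkf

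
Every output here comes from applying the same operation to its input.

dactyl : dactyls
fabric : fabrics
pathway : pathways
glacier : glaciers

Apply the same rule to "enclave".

What's happening: append "s".
"enclave" → "enclaves".

enclaves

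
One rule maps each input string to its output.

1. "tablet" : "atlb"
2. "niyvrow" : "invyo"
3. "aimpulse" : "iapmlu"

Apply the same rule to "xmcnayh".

Each output is the input with this applied: swap each adjacent pair of characters (1↔2, 3↔4, ...), then delete the last 2 characters.
For "xmcnayh" the result is "mxncy".

mxncy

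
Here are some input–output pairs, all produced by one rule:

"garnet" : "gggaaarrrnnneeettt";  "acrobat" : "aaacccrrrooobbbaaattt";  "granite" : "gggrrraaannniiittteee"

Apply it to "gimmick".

gggiiimmmmmmiiiccckkk

Looking at the pairs, the operation is to repeat every character 3 times.
Applying that to "gimmick" gives "gggiiimmmmmmiiiccckkk".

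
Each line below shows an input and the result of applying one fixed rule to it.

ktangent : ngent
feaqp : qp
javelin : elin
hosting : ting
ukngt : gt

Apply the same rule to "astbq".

Rule — delete the first 3 characters.
"astbq" → "bq".

bq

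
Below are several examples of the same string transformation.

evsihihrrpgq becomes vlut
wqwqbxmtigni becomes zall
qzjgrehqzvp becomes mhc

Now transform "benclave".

qd

What's happening: keep one character in every 3, starting at position 3 (positions 3rd, 6th, 9th, ...), then shift every letter 3 places forward in the alphabet (wrapping around).
Starting from "benclave": after the first operation, "na"; after the second, "qd".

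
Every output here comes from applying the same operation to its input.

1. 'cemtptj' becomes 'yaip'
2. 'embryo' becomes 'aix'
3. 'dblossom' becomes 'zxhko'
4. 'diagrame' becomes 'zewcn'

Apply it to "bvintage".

xrejp

The rule is to delete the last 3 characters, then shift every letter 4 places backward in the alphabet (wrapping around).
Applying both steps to "bvintage": "bvint", then "xrejp".
(Check on "dblossom": → "dblos" → "zxhko" ✓)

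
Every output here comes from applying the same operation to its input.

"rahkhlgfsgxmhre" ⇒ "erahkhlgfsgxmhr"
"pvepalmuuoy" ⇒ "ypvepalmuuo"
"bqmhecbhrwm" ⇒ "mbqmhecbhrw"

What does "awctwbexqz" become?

What's happening: move the last character to the front.
On "awctwbexqz" that produces "zawctwbexq".

zawctwbexq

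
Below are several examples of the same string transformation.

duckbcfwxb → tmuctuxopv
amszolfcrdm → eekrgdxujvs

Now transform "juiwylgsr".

jmaoqdykb

The pattern: shift every letter 8 places backward in the alphabet (wrapping around), then swap the first and last characters.
"juiwylgsr" → "bmaoqdykj" → "jmaoqdykb".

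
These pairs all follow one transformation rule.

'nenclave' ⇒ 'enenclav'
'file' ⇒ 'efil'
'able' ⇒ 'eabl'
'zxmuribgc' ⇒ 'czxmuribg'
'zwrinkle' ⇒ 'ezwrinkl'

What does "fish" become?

hfis

What's happening: move the last character to the front.
So "fish" becomes "hfis".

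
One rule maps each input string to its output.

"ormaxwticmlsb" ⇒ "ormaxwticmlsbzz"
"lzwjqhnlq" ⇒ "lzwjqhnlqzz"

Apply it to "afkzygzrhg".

afkzygzrhgzz

Each output is the input with this applied: append "zz".
"afkzygzrhg" → "afkzygzrhgzz".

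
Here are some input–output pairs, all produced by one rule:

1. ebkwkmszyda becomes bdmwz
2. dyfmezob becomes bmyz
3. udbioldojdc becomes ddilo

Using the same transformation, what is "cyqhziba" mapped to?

ahiy

Looking at the pairs, the operation is to keep every other character starting from the second (positions 2nd, 4th, 6th, ...), then sort the characters into alphabetical order.
"cyqhziba" → "yhia" → "ahiy".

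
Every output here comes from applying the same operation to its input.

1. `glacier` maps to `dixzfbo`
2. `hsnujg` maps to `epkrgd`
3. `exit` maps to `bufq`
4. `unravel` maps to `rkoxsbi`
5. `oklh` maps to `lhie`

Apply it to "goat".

dlxq

The rule is to shift every letter 3 places backward in the alphabet (wrapping around).
For "goat" the result is "dlxq".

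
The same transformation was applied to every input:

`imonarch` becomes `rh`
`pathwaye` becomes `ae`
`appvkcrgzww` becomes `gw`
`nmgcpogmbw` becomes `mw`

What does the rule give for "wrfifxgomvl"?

Each output is the input with this applied: keep every other character starting from the second (positions 2nd, 4th, 6th, ...), then keep only the last 2 characters.
For "wrfifxgomvl", step one produces "rixov"; step two turns that into "ov".

ov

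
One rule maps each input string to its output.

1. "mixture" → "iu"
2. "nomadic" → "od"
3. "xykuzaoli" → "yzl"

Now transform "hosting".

oi

The pattern: keep one character in every 3, starting at position 2 (positions 2nd, 5th, 8th, ...).
For "hosting" the result is "oi".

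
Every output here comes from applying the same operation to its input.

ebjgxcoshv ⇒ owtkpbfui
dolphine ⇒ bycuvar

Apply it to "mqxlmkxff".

dkyzxkss

What's happening: delete the first character, then shift every letter 13 places forward in the alphabet (wrapping around) — i.e. ROT13.
Starting from "mqxlmkxff": after the first operation, "qxlmkxff"; after the second, "dkyzxkss".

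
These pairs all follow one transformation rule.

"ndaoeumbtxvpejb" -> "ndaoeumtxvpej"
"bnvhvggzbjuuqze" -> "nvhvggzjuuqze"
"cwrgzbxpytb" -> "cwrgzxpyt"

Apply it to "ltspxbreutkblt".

ltspxreutklt

Rule — remove every "b".
For "ltspxbreutkblt" the result is "ltspxreutklt".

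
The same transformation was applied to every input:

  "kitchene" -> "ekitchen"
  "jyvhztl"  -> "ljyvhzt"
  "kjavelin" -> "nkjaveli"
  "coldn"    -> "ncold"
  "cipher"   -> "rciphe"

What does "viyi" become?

iviy

Looking at the pairs, the operation is to move the last character to the front.
For "viyi" the result is "iviy".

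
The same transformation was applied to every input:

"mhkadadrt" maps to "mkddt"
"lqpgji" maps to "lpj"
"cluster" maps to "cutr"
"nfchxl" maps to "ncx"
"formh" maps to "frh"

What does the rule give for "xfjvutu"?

xjuu

In each case the input is transformed by: keep every other character starting from the first (positions 1st, 3rd, 5th, ...).
Doing the same to "xfjvutu": "xjuu".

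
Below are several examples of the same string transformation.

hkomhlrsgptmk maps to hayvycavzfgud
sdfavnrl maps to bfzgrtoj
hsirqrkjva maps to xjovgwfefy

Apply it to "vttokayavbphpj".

vdxjhhcyomojpd

Rule — shift every letter 12 places backward in the alphabet (wrapping around), then move the last 3 characters to the front (rotate right by 3).
Working it through for "vttokayavbphpj": intermediate "jhhcyomojpdvdx", final "vdxjhhcyomojpd".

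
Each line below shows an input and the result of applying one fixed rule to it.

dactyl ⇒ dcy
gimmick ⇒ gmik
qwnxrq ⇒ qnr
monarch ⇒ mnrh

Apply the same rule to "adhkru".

The transformation: keep every other character starting from the first (positions 1st, 3rd, 5th, ...).
Applying that to "adhkru" gives "ahr".

ahr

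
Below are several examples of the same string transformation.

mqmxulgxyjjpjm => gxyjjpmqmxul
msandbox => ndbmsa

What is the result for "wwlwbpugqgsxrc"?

ugqgsxwwlwbp

The pattern: delete the last 2 characters, then swap the front and back halves of the string.
Doing the same to "wwlwbpugqgsxrc": "ugqgsxwwlwbp".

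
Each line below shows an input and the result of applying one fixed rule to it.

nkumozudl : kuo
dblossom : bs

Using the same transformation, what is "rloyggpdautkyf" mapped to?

lkga

The pattern: take characters alternately from the front and the back (1st, last, 2nd, 2nd-last, ...), then keep one character in every 3, starting at position 3 (positions 3rd, 6th, 9th, ...).
Working it through for "rloyggpdautkyf": intermediate "rflyokytgugapd", final "lkga".
(Check on "dblossom": → "dmbolsos" → "bs" ✓)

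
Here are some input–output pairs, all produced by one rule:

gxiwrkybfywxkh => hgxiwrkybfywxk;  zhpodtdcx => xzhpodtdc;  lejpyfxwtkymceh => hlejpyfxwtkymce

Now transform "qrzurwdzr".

Looking at the pairs, the operation is to move the last character to the front.
So "qrzurwdzr" becomes "rqrzurwdz".

rqrzurwdz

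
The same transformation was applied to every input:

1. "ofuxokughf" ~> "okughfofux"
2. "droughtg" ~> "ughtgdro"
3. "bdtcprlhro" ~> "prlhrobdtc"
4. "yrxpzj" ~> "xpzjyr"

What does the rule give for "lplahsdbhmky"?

sdbhmkylplah

What's happening: move the last character to the front, then swap the front and back halves of the string.
Applying both steps to "lplahsdbhmky": "ylplahsdbhmk", then "sdbhmkylplah".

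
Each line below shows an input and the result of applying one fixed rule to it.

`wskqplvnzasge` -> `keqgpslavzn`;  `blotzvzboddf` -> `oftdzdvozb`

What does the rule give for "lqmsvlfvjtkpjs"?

mssjvplkftvj

The transformation: delete the first 2 characters, then take characters alternately from the front and the back (1st, last, 2nd, 2nd-last, ...).
On "lqmsvlfvjtkpjs" that produces "mssjvplkftvj".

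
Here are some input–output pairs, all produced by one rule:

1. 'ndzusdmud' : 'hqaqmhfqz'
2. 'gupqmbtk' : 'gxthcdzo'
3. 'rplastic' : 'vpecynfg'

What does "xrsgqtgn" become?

takeftdg

The pattern: move the last 2 characters to the front (rotate right by 2), then shift every letter 13 places forward in the alphabet (wrapping around) — i.e. ROT13.
Doing the same to "xrsgqtgn": "takeftdg".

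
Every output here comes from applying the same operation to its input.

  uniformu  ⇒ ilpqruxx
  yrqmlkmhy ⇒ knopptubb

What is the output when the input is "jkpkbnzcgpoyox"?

Each output is the input with this applied: sort the characters into alphabetical order, then shift every letter 3 places forward in the alphabet (wrapping around).
"jkpkbnzcgpoyox" → "bcgjkknooppxyz" → "efjmnnqrrssabc".

efjmnnqrrssabc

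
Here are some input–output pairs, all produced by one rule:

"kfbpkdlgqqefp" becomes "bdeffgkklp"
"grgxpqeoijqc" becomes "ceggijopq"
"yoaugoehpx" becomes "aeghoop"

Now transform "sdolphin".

dhiln

What's happening: sort the characters into alphabetical order, then delete the last 3 characters.
Working it through for "sdolphin": intermediate "dhilnops", final "dhiln".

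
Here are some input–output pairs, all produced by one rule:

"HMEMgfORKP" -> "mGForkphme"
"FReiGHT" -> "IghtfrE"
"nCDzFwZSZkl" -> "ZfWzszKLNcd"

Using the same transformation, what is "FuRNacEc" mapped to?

Looking at the pairs, the operation is to flip the case of every letter, then move the first 3 characters to the end (rotate left by 3).
"FuRNacEc" → "fUrnACeC" → "nACeCfUr".

nACeCfUr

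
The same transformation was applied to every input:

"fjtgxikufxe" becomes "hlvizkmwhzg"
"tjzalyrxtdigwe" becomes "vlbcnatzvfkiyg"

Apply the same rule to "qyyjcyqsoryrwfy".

saaleasuqtatyha

The rule is to shift every letter 2 places forward in the alphabet (wrapping around).
"qyyjcyqsoryrwfy" → "saaleasuqtatyha".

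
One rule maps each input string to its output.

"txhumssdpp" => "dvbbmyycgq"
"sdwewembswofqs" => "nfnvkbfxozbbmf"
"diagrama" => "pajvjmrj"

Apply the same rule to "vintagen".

The pattern: shift every letter 9 places forward in the alphabet (wrapping around), then move the first 3 characters to the end (rotate left by 3).
Applying both steps to "vintagen": "erwcjpnw", then "cjpnwerw".
(Check on "diagrama": → "mrjpajvj" → "pajvjmrj" ✓)

cjpnwerw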